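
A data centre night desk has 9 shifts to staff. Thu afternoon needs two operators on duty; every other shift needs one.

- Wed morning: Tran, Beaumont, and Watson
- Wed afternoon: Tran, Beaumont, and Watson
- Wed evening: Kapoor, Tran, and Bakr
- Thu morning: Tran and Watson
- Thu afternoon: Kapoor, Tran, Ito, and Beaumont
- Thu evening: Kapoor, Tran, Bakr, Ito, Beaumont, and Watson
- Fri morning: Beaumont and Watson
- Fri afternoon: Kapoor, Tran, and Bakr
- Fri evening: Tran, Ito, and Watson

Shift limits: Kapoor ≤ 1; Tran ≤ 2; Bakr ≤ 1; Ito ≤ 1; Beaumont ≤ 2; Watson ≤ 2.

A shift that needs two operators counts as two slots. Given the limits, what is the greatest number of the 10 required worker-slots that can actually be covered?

Total capacity across all operators is 1+2+1+1+2+2 = 9, and 10 slots are needed, so at most 9 can be filled.
An assignment achieving 9: Wed morning→Tran, Wed afternoon→Beaumont, Wed evening→Kapoor, Thu morning→Tran, Thu afternoon→Ito, Thu evening→Watson, Fri morning→Beaumont, Fri afternoon→Bakr, Fri evening→Watson.
Loads: Kapoor 1/1, Tran 2/2, Bakr 1/1, Ito 1/1, Beaumont 2/2, Watson 2/2.

9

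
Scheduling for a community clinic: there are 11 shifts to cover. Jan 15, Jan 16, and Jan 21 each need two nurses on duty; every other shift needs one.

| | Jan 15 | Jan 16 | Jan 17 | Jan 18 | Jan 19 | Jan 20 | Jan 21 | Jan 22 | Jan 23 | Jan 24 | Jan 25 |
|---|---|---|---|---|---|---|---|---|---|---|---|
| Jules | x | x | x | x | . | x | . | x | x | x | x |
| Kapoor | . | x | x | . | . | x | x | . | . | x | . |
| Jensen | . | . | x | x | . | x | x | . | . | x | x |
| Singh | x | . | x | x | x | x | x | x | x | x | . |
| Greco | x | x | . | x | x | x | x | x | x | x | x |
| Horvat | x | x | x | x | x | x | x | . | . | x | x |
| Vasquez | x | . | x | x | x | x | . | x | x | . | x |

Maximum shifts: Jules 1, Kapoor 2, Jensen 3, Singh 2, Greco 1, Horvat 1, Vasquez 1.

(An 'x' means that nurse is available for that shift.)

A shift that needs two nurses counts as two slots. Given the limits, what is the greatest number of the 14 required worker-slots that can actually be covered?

11

Total capacity across all nurses is 1+2+3+2+1+1+1 = 11, and 14 slots are needed, so at most 11 can be filled.
An assignment achieving 11: Jan 15→Horvat+Vasquez, Jan 16→Jules+Kapoor, Jan 17→Jensen, Jan 19→Singh, Jan 21→Kapoor+Jensen, Jan 22→Singh, Jan 23→Greco, Jan 25→Jensen.
Loads: Jules 1/1, Kapoor 2/2, Jensen 3/3, Singh 2/2, Greco 1/1, Horvat 1/1, Vasquez 1/1.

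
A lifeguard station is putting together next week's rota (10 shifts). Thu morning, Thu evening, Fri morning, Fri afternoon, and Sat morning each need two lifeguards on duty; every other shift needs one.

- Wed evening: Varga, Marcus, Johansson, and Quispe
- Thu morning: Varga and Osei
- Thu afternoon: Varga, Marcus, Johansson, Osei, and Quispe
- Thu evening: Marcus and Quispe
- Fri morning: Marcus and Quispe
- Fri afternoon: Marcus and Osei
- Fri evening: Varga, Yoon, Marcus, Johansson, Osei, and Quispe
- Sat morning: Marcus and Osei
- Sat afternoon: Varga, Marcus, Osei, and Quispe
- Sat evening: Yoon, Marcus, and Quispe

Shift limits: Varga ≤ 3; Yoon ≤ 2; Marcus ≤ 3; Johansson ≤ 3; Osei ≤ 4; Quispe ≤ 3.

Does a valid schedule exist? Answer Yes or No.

Total capacity is 18 and 15 slots are needed, so capacity alone doesn't rule it out.
Shifts {Thu evening, Fri morning, Fri afternoon, Sat morning} need 8 worker-slots in total, but the lifeguards available for any of those shifts (Marcus, Osei, and Quispe) can supply at most 7 among them. So no valid schedule exists.

No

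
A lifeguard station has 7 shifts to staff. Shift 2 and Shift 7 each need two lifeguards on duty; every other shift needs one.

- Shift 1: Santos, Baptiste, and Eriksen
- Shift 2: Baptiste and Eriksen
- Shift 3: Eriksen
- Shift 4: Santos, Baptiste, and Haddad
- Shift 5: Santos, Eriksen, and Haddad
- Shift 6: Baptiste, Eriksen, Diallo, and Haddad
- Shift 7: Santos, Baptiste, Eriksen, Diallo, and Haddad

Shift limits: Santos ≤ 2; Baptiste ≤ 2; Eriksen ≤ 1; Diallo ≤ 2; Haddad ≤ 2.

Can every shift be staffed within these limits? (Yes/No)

Total capacity is 9 and 9 slots are needed, so capacity alone doesn't rule it out.
Shifts {Shift 2, Shift 3} need 3 worker-slots in total, but the lifeguards available for any of those shifts (Baptiste and Eriksen) can supply at most 2 among them. So no valid schedule exists.

No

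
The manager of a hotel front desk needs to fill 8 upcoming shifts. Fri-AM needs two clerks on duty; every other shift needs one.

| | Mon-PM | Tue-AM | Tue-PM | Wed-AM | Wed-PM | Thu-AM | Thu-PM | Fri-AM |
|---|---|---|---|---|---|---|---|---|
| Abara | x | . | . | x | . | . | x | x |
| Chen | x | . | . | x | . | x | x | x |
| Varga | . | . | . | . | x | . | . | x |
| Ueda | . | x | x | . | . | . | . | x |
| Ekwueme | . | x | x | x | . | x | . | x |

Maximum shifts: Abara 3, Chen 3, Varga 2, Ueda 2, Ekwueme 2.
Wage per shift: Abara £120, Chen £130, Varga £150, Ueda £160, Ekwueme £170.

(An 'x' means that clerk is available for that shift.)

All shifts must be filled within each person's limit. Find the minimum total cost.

Wed-PM can only be covered by Varga, so that assignment is forced.
Picking the cheapest available clerk for each shift independently would cost £1210, but that ignores the shift limits.
An optimal schedule: Mon-PM→Abara, Tue-AM→Ueda, Tue-PM→Ueda, Wed-AM→Chen, Wed-PM→Varga, Thu-AM→Chen, Thu-PM→Abara, Fri-AM→Abara+Chen.
Total: 120 + 160 + 160 + 130 + 150 + 130 + 120 + 120 + 130 = £1220.

£1220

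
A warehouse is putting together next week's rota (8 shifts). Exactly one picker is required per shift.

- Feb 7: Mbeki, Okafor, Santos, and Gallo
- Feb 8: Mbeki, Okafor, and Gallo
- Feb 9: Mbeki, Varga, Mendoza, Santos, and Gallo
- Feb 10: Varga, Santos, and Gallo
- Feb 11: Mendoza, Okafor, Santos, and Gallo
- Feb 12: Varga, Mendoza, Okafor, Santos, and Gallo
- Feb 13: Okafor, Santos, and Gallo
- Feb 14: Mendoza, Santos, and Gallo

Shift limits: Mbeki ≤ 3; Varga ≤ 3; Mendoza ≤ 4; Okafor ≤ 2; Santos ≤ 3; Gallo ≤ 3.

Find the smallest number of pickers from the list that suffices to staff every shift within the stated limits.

8 slots to fill and no one can take more than 4, so at least ⌈8/4⌉ = 2 pickers are needed.
Any 2 pickers together have capacity at most 4+3 = 7 < 8 slots, so 2 can never suffice.
Mbeki, Varga, and Santos alone can cover everything: Feb 7→Mbeki, Feb 8→Mbeki, Feb 9→Mbeki, Feb 10→Varga, Feb 11→Santos, Feb 12→Varga, Feb 13→Santos, Feb 14→Santos.

3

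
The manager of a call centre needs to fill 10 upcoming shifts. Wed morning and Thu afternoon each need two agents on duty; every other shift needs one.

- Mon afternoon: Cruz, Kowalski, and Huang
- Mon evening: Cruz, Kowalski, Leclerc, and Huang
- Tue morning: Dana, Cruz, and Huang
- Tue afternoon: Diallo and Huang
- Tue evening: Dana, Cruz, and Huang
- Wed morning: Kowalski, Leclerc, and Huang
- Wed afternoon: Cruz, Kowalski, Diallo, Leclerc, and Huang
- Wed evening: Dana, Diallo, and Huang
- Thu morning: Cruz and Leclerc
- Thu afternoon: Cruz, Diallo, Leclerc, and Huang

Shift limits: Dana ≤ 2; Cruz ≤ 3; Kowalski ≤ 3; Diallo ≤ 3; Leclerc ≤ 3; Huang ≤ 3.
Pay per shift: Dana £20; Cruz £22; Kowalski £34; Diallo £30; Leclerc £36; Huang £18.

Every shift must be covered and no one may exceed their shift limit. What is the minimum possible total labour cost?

Picking the cheapest available agent for each shift independently would cost £240, but that ignores the shift limits.
An optimal schedule: Mon afternoon→Huang, Mon evening→Cruz, Tue morning→Dana, Tue afternoon→Huang, Tue evening→Dana, Wed morning→Huang+Kowalski, Wed afternoon→Diallo, Wed evening→Diallo, Thu morning→Cruz, Thu afternoon→Cruz+Diallo.
Total: 18 + 22 + 20 + 18 + 20 + 18 + 34 + 30 + 30 + 22 + 22 + 30 = £284.

£284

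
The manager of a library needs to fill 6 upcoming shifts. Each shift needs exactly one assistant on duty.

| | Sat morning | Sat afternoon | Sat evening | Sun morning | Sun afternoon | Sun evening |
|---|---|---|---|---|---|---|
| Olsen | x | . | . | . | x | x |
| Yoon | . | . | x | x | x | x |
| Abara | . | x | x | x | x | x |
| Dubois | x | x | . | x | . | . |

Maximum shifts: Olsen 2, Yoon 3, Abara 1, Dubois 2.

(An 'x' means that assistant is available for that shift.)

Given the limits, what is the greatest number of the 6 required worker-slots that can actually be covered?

Total capacity across all assistants is 2+3+1+2 = 8, and 6 slots are needed, so at most 6 can be filled.
An assignment achieving 6: Sat morning→Olsen, Sat afternoon→Abara, Sat evening→Yoon, Sun morning→Yoon, Sun afternoon→Olsen, Sun evening→Yoon.
Loads: Olsen 2/2, Yoon 3/3, Abara 1/1, Dubois 0/2.

6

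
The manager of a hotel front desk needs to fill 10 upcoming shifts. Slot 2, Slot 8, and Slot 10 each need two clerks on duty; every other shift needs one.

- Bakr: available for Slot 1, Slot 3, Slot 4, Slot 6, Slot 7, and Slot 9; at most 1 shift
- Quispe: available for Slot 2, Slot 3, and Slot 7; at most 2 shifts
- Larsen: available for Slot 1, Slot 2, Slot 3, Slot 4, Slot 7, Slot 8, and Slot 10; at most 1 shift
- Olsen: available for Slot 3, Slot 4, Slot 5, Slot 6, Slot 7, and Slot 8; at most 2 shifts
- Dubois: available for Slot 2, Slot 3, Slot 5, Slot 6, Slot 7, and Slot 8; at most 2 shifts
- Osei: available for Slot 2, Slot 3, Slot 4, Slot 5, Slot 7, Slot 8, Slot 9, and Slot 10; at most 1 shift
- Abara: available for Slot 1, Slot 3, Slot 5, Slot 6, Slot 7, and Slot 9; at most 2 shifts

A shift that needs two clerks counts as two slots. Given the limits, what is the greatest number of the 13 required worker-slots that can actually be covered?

Total capacity across all clerks is 1+2+1+2+2+1+2 = 11, and 13 slots are needed, so at most 11 can be filled.
An assignment achieving 11: Slot 1→Bakr, Slot 2→Quispe+Dubois, Slot 3→Quispe, Slot 4→Olsen, Slot 5→Olsen, Slot 6→Dubois, Slot 7→Abara, Slot 9→Abara, Slot 10→Larsen+Osei.
Loads: Bakr 1/1, Quispe 2/2, Larsen 1/1, Olsen 2/2, Dubois 2/2, Osei 1/1, Abara 2/2.

11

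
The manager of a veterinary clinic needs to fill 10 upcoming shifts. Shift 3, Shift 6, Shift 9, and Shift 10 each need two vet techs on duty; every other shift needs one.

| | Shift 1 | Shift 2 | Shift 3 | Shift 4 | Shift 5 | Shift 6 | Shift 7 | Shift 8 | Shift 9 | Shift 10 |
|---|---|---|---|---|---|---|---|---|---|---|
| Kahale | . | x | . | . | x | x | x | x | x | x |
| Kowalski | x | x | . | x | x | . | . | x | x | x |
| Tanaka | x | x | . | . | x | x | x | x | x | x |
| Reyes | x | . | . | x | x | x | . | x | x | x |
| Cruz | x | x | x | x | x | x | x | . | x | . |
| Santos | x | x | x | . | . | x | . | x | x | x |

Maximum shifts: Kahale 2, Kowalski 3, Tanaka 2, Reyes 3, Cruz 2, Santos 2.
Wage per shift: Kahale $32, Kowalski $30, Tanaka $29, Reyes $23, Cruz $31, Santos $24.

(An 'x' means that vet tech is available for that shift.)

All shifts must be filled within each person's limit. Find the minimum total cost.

Shift 3 can only be covered by Cruz and Santos, so that assignment is forced.
Picking the cheapest available vet tech for each shift independently would cost $341, but that ignores the shift limits.
An optimal schedule: Shift 1→Kowalski, Shift 2→Kahale, Shift 3→Cruz+Santos, Shift 4→Kowalski, Shift 5→Kowalski, Shift 6→Tanaka+Reyes, Shift 7→Kahale, Shift 8→Tanaka, Shift 9→Reyes+Cruz, Shift 10→Reyes+Santos.
Total: 30 + 32 + 31 + 24 + 30 + 30 + 29 + 23 + 32 + 29 + 23 + 31 + 23 + 24 = $391.

$391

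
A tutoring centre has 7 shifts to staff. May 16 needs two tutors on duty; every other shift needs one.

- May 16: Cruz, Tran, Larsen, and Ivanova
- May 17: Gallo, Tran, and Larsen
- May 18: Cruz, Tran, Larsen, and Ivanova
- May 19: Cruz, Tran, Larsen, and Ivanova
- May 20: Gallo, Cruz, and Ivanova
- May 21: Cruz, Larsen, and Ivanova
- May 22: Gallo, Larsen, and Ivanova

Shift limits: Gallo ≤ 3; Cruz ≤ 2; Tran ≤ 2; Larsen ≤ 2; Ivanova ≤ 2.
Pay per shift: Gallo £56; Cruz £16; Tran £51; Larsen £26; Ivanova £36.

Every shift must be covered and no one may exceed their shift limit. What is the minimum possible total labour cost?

£258

Picking the cheapest available tutor for each shift independently would cost £158, but that ignores the shift limits.
An optimal schedule: May 16→Ivanova+Tran, May 17→Larsen, May 18→Ivanova, May 19→Tran, May 20→Cruz, May 21→Cruz, May 22→Larsen.
Total: 36 + 51 + 26 + 36 + 51 + 16 + 16 + 26 = £258.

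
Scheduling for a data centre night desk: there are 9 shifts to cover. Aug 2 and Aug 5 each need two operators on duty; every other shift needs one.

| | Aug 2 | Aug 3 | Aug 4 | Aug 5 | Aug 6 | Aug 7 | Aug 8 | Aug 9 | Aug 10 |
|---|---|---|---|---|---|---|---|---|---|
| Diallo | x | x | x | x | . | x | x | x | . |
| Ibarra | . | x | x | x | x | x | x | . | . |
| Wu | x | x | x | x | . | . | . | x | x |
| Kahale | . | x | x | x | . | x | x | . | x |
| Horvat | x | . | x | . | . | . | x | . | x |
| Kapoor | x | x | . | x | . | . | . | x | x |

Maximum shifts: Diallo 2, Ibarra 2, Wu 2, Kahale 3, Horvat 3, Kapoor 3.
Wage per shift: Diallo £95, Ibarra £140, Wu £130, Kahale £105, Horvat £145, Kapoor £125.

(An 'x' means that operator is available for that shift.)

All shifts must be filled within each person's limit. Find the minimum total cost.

Aug 6 can only be covered by Ibarra, so that assignment is forced.
Picking the cheapest available operator for each shift independently would cost £1140, but that ignores the shift limits.
An optimal schedule: Aug 2→Kapoor+Wu, Aug 3→Kapoor, Aug 4→Kahale, Aug 5→Kapoor+Wu, Aug 6→Ibarra, Aug 7→Diallo, Aug 8→Kahale, Aug 9→Diallo, Aug 10→Kahale.
Total: 125 + 130 + 125 + 105 + 125 + 130 + 140 + 95 + 105 + 95 + 105 = £1280.

£1280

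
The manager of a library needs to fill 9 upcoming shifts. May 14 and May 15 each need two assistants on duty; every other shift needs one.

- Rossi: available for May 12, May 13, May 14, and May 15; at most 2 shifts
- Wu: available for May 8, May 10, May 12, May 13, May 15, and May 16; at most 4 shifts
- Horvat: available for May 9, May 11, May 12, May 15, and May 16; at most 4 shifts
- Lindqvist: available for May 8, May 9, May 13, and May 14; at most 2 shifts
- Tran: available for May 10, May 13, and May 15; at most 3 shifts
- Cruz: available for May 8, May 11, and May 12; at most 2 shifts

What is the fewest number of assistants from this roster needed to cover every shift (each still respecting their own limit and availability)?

4

11 slots to fill and no one can take more than 4, so at least ⌈11/4⌉ = 3 assistants are needed.
Shifts {May 10, May 11, May 14} need 4 slots, but among the assistants available for them (Rossi, Wu, Horvat, Lindqvist, Tran, and Cruz) any 3 together supply at most 3. So 3 assistants are not enough.
Rossi, Wu, Horvat, and Lindqvist alone can cover everything: May 8→Wu, May 9→Horvat, May 10→Wu, May 11→Horvat, May 12→Rossi, May 13→Lindqvist, May 14→Rossi+Lindqvist, May 15→Wu+Horvat, May 16→Wu.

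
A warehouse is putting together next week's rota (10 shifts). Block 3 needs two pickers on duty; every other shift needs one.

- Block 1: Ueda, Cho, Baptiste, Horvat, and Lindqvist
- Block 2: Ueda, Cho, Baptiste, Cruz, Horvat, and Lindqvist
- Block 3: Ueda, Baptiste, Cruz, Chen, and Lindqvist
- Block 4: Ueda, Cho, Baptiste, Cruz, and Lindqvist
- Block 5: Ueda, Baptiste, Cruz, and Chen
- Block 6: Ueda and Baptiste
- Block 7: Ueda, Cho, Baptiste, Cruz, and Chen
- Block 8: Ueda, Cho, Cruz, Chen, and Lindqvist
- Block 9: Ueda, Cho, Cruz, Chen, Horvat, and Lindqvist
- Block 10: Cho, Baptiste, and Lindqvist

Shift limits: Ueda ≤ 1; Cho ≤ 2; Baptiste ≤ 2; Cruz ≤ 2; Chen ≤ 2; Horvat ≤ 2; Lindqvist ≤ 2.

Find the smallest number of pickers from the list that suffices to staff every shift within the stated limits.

11 slots to fill and no one can take more than 2, so at least ⌈11/2⌉ = 6 pickers are needed.
Ueda, Cho, Baptiste, Cruz, Chen, and Horvat alone can cover everything: Block 1→Cho, Block 2→Horvat, Block 3→Cruz+Chen, Block 4→Baptiste, Block 5→Baptiste, Block 6→Ueda, Block 7→Chen, Block 8→Cruz, Block 9→Horvat, Block 10→Cho.

6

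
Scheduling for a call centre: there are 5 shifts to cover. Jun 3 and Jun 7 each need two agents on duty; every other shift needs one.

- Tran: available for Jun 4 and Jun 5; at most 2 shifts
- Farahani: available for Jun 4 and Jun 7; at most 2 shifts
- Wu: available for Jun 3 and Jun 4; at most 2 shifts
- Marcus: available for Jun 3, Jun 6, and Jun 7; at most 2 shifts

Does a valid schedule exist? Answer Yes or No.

No

Total capacity is 8 and 7 slots are needed, so capacity alone doesn't rule it out.
Shifts {Jun 3, Jun 6, Jun 7} need 5 worker-slots in total, but the agents available for any of those shifts (Farahani, Wu, and Marcus) can supply at most 4 among them. So no valid schedule exists.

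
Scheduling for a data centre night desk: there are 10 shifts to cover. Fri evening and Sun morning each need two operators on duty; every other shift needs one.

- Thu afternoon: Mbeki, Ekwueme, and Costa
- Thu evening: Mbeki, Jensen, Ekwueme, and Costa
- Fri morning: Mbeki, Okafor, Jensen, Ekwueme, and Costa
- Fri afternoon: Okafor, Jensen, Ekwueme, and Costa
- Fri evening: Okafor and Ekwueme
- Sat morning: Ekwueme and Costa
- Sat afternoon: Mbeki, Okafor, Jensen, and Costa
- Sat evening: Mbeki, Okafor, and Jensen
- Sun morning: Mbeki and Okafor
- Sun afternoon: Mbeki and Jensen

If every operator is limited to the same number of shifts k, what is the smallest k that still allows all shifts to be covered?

With 5 operators and 12 worker-slots to fill, someone must work at least ⌈12/5⌉ = 3 shifts, so k ≥ 3.
k = 3 works: Thu afternoon→Mbeki, Thu evening→Jensen, Fri morning→Ekwueme, Fri afternoon→Jensen, Fri evening→Okafor+Ekwueme, Sat morning→Ekwueme, Sat afternoon→Jensen, Sat evening→Okafor, Sun morning→Mbeki+Okafor, Sun afternoon→Mbeki.
Loads: Mbeki 3, Okafor 3, Jensen 3, Ekwueme 3, Costa 0 — all ≤ 3.

3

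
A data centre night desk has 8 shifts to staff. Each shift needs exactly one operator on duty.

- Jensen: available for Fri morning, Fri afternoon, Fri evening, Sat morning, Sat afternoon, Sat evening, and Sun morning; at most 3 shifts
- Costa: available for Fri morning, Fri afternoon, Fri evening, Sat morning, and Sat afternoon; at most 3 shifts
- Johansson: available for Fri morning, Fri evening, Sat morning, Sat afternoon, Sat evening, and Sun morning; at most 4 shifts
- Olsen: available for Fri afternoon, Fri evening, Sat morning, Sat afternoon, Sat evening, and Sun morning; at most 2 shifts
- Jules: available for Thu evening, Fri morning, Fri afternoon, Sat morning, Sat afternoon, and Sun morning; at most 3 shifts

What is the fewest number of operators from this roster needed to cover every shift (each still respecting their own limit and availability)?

8 slots to fill and no one can take more than 4, so at least ⌈8/4⌉ = 2 operators are needed.
Any 2 operators together have capacity at most 4+3 = 7 < 8 slots, so 2 can never suffice.
Jensen, Costa, and Jules alone can cover everything: Thu evening→Jules, Fri morning→Costa, Fri afternoon→Costa, Fri evening→Jensen, Sat morning→Costa, Sat afternoon→Jules, Sat evening→Jensen, Sun morning→Jensen.

3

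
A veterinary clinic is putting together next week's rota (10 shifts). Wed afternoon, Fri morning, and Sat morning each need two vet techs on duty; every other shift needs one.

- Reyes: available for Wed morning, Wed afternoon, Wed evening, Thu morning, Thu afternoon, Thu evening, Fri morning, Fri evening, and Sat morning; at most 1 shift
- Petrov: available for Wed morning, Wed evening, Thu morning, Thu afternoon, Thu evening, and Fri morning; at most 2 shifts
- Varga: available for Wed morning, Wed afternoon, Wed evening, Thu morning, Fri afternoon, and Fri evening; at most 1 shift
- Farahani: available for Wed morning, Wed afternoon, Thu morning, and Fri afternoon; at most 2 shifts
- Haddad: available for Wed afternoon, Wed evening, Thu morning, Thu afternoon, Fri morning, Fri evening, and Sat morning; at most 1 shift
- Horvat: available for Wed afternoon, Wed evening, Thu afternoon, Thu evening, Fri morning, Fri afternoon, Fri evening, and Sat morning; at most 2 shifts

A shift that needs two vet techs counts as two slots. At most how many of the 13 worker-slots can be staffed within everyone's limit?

Total capacity across all vet techs is 1+2+1+2+1+2 = 9, and 13 slots are needed, so at most 9 can be filled.
An assignment achieving 9: Wed morning→Petrov, Wed afternoon→Farahani, Thu morning→Farahani, Thu afternoon→Petrov, Thu evening→Reyes, Fri morning→Horvat, Fri afternoon→Varga, Sat morning→Haddad+Horvat.
Loads: Reyes 1/1, Petrov 2/2, Varga 1/1, Farahani 2/2, Haddad 1/1, Horvat 2/2.

9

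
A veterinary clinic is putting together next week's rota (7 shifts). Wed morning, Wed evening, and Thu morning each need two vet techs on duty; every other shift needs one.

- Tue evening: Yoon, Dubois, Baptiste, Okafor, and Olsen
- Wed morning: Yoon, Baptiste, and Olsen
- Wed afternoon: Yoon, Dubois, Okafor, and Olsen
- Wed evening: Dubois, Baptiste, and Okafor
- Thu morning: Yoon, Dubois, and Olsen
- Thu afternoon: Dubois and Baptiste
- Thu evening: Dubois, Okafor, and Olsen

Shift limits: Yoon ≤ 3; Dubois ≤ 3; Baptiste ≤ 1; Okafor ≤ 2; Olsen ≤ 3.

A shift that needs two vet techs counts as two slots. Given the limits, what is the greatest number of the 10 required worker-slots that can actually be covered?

Total capacity across all vet techs is 3+3+1+2+3 = 12, and 10 slots are needed, so at most 10 can be filled.
An assignment achieving 10: Tue evening→Olsen, Wed morning→Yoon+Baptiste, Wed afternoon→Yoon, Wed evening→Dubois+Okafor, Thu morning→Yoon+Dubois, Thu afternoon→Dubois, Thu evening→Okafor.
Loads: Yoon 3/3, Dubois 3/3, Baptiste 1/1, Okafor 2/2, Olsen 1/3.

10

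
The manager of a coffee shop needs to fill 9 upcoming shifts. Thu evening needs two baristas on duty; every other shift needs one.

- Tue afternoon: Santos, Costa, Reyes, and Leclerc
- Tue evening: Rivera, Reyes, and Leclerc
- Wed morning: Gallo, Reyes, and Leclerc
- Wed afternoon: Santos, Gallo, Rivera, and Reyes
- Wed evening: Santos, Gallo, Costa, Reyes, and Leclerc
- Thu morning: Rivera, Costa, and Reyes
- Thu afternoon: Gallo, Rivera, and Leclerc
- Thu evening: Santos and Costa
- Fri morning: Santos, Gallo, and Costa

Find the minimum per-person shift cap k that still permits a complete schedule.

With 6 baristas and 10 worker-slots to fill, someone must work at least ⌈10/6⌉ = 2 shifts, so k ≥ 2.
k = 2 works: Tue afternoon→Costa, Tue evening→Rivera, Wed morning→Gallo, Wed afternoon→Reyes, Wed evening→Reyes, Thu morning→Rivera, Thu afternoon→Gallo, Thu evening→Santos+Costa, Fri morning→Santos.
Loads: Santos 2, Gallo 2, Rivera 2, Costa 2, Reyes 2, Leclerc 0 — all ≤ 2.

2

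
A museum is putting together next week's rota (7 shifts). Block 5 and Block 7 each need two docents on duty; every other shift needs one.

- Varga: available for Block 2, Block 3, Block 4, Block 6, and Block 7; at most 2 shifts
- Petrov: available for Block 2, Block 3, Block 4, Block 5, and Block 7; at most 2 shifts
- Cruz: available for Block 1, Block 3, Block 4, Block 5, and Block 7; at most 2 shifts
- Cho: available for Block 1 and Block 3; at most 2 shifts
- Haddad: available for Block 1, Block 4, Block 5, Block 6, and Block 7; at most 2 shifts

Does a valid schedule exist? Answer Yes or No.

One valid schedule: Block 1→Cruz, Block 2→Varga, Block 3→Cho, Block 4→Haddad, Block 5→Petrov+Cruz, Block 6→Varga, Block 7→Petrov+Haddad.
Loads: Varga 2/2, Petrov 2/2, Cruz 2/2, Cho 1/2, Haddad 2/2 — all within limits.

Yes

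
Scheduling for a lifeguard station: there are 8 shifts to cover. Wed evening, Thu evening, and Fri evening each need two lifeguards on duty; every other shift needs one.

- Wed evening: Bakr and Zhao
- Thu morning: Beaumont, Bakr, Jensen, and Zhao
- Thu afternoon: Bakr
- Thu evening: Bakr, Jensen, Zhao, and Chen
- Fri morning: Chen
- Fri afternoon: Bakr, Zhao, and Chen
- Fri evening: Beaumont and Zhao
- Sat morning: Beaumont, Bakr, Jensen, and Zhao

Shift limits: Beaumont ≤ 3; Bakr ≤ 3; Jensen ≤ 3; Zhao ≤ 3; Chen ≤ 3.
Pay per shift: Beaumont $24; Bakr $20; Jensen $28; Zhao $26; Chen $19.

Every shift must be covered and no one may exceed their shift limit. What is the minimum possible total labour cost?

Wed evening can only be covered by Bakr and Zhao, so that assignment is forced.
Thu afternoon can only be covered by Bakr, so that assignment is forced.
Fri morning can only be covered by Chen, so that assignment is forced.
Picking the cheapest available lifeguard for each shift independently would cost $233, but that ignores the shift limits.
An optimal schedule: Wed evening→Bakr+Zhao, Thu morning→Beaumont, Thu afternoon→Bakr, Thu evening→Chen+Bakr, Fri morning→Chen, Fri afternoon→Chen, Fri evening→Beaumont+Zhao, Sat morning→Beaumont.
Total: 20 + 26 + 24 + 20 + 19 + 20 + 19 + 19 + 24 + 26 + 24 = $241.

$241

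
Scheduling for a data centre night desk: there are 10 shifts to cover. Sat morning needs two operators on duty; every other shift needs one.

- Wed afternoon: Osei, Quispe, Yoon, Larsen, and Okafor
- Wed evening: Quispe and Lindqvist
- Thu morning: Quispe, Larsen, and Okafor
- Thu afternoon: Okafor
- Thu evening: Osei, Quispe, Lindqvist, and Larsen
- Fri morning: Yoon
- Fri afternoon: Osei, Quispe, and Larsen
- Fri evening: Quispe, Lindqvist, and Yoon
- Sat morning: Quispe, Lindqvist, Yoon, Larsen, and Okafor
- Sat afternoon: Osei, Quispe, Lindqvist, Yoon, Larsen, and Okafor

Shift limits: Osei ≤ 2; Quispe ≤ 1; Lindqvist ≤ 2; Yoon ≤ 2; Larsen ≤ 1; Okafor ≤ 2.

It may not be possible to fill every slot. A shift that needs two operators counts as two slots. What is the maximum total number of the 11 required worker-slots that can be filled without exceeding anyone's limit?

10

Total capacity across all operators is 2+1+2+2+1+2 = 10, and 11 slots are needed, so at most 10 can be filled.
An assignment achieving 10: Wed afternoon→Yoon, Wed evening→Quispe, Thu morning→Larsen, Thu afternoon→Okafor, Thu evening→Osei, Fri morning→Yoon, Fri afternoon→Osei, Fri evening→Lindqvist, Sat morning→Lindqvist+Okafor.
Loads: Osei 2/2, Quispe 1/1, Lindqvist 2/2, Yoon 2/2, Larsen 1/1, Okafor 2/2.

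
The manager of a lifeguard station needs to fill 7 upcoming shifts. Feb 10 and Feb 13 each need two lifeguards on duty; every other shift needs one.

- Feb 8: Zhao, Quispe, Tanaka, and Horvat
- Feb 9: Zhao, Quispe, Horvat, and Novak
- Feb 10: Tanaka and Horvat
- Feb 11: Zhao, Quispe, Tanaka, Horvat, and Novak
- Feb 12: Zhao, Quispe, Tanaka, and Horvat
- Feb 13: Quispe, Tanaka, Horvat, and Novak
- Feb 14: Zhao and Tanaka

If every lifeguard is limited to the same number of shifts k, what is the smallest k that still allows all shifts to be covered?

2

With 5 lifeguards and 9 worker-slots to fill, someone must work at least ⌈9/5⌉ = 2 shifts, so k ≥ 2.
k = 2 works: Feb 8→Zhao, Feb 9→Quispe, Feb 10→Tanaka+Horvat, Feb 11→Tanaka, Feb 12→Quispe, Feb 13→Horvat+Novak, Feb 14→Zhao.
Loads: Zhao 2, Quispe 2, Tanaka 2, Horvat 2, Novak 1 — all ≤ 2.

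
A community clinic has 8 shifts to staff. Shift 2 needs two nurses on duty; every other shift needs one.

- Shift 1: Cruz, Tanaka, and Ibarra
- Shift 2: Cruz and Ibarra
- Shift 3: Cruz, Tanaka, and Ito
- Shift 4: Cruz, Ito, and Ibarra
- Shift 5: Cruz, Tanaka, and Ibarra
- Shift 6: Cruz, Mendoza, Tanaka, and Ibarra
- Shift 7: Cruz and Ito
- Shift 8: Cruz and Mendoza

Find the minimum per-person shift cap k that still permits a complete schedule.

2

With 5 nurses and 9 worker-slots to fill, someone must work at least ⌈9/5⌉ = 2 shifts, so k ≥ 2.
k = 2 works: Shift 1→Tanaka, Shift 2→Cruz+Ibarra, Shift 3→Tanaka, Shift 4→Ito, Shift 5→Ibarra, Shift 6→Mendoza, Shift 7→Cruz, Shift 8→Mendoza.
Loads: Cruz 2, Mendoza 2, Tanaka 2, Ito 1, Ibarra 2 — all ≤ 2.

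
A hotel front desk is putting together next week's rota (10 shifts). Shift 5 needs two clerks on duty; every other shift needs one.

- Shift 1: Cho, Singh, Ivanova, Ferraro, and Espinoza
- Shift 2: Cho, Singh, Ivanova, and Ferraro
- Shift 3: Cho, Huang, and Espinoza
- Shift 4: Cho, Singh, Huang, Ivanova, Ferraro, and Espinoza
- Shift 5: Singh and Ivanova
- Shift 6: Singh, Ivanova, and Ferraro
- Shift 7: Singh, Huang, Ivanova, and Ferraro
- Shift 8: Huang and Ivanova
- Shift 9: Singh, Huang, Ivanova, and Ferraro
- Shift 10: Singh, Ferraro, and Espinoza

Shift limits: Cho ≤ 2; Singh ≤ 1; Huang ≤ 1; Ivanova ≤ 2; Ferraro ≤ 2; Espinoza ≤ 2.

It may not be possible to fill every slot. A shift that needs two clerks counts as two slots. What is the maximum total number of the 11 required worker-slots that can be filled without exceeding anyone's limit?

Total capacity across all clerks is 2+1+1+2+2+2 = 10, and 11 slots are needed, so at most 10 can be filled.
An assignment achieving 10: Shift 1→Espinoza, Shift 2→Cho, Shift 3→Cho, Shift 4→Espinoza, Shift 5→Singh+Ivanova, Shift 6→Ivanova, Shift 7→Ferraro, Shift 8→Huang, Shift 10→Ferraro.
Loads: Cho 2/2, Singh 1/1, Huang 1/1, Ivanova 2/2, Ferraro 2/2, Espinoza 2/2.

10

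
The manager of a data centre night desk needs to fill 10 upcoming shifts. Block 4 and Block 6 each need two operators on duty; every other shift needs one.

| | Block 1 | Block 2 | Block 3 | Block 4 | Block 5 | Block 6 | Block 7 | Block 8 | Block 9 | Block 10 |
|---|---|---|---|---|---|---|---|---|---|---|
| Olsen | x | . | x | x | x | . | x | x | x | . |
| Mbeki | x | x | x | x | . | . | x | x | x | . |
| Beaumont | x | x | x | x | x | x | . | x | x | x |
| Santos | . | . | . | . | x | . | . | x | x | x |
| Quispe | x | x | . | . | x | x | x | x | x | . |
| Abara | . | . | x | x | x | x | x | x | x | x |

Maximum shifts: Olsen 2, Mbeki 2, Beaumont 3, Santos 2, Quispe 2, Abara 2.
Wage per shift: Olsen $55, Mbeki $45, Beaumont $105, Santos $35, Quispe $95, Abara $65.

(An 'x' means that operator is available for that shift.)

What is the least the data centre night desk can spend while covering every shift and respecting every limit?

$800

Picking the cheapest available operator for each shift independently would cost $580, but that ignores the shift limits.
An optimal schedule: Block 1→Mbeki, Block 2→Mbeki, Block 3→Olsen, Block 4→Abara+Beaumont, Block 5→Santos, Block 6→Abara+Quispe, Block 7→Olsen, Block 8→Quispe, Block 9→Beaumont, Block 10→Santos.
Total: 45 + 45 + 55 + 65 + 105 + 35 + 65 + 95 + 55 + 95 + 105 + 35 = $800.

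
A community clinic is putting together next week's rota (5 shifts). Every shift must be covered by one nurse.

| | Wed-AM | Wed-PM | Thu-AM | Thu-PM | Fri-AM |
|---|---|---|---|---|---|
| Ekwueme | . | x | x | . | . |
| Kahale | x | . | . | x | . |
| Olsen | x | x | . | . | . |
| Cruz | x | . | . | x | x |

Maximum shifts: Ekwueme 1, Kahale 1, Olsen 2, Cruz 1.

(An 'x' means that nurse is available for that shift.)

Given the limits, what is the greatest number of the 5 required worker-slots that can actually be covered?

Total capacity across all nurses is 1+1+2+1 = 5, and 5 slots are needed, so at most 5 can be filled.
An assignment achieving 5: Wed-AM→Olsen, Wed-PM→Olsen, Thu-AM→Ekwueme, Thu-PM→Kahale, Fri-AM→Cruz.
Loads: Ekwueme 1/1, Kahale 1/1, Olsen 2/2, Cruz 1/1.

5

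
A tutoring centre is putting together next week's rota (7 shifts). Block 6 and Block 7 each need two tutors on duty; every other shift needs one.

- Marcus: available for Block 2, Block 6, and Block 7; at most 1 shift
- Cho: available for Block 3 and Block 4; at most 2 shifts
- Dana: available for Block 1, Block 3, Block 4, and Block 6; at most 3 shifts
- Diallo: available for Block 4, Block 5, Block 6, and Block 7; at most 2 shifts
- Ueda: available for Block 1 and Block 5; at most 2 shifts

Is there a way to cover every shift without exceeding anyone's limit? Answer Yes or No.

No

Total capacity is 10 and 9 slots are needed, so capacity alone doesn't rule it out.
Shifts {Block 2, Block 7} need 3 worker-slots in total, but the tutors available for any of those shifts (Marcus and Diallo) can supply at most 2 among them. So no valid schedule exists.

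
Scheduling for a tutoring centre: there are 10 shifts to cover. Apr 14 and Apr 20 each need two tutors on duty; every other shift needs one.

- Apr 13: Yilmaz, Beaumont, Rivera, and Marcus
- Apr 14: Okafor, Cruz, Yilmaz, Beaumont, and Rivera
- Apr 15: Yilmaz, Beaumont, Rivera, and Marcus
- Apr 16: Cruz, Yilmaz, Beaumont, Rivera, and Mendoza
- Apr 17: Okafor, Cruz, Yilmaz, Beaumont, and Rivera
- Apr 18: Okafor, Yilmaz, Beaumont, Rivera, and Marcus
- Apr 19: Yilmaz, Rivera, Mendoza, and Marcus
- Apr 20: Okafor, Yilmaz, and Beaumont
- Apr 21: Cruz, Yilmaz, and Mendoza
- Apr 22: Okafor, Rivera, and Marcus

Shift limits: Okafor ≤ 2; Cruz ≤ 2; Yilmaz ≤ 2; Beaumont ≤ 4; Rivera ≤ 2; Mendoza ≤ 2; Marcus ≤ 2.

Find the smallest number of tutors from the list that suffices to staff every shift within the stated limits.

5

12 slots to fill and no one can take more than 4, so at least ⌈12/4⌉ = 3 tutors are needed.
Any 4 tutors together have capacity at most 4+2+2+2 = 10 < 12 slots, so 4 can never suffice.
Okafor, Cruz, Yilmaz, Beaumont, and Rivera alone can cover everything: Apr 13→Yilmaz, Apr 14→Beaumont+Rivera, Apr 15→Beaumont, Apr 16→Cruz, Apr 17→Rivera, Apr 18→Beaumont, Apr 19→Yilmaz, Apr 20→Okafor+Beaumont, Apr 21→Cruz, Apr 22→Okafor.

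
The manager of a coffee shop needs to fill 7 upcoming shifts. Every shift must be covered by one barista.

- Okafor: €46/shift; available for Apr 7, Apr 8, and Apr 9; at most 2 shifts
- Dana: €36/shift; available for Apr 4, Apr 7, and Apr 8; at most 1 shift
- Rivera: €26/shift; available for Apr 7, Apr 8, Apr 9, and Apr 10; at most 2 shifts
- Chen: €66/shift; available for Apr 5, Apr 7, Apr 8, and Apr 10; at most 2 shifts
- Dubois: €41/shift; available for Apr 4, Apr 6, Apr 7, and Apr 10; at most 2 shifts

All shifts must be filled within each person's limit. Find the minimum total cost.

€282

Apr 5 can only be covered by Chen, so that assignment is forced.
Apr 6 can only be covered by Dubois, so that assignment is forced.
Picking the cheapest available barista for each shift independently would cost €247, but that ignores the shift limits.
An optimal schedule: Apr 4→Dana, Apr 5→Chen, Apr 6→Dubois, Apr 7→Dubois, Apr 8→Okafor, Apr 9→Rivera, Apr 10→Rivera.
Total: 36 + 66 + 41 + 41 + 46 + 26 + 26 = €282.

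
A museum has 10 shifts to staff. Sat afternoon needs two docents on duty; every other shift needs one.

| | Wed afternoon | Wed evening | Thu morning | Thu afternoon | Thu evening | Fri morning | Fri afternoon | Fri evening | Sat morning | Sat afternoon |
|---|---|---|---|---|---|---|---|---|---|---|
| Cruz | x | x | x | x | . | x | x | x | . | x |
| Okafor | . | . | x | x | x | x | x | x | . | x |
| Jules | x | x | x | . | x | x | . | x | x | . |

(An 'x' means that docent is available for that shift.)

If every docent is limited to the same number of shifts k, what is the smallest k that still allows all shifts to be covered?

4

With 3 docents and 11 worker-slots to fill, someone must work at least ⌈11/3⌉ = 4 shifts, so k ≥ 4.
k = 4 works: Wed afternoon→Cruz, Wed evening→Cruz, Thu morning→Okafor, Thu afternoon→Cruz, Thu evening→Okafor, Fri morning→Jules, Fri afternoon→Okafor, Fri evening→Jules, Sat morning→Jules, Sat afternoon→Cruz+Okafor.
Loads: Cruz 4, Okafor 4, Jules 3 — all ≤ 4.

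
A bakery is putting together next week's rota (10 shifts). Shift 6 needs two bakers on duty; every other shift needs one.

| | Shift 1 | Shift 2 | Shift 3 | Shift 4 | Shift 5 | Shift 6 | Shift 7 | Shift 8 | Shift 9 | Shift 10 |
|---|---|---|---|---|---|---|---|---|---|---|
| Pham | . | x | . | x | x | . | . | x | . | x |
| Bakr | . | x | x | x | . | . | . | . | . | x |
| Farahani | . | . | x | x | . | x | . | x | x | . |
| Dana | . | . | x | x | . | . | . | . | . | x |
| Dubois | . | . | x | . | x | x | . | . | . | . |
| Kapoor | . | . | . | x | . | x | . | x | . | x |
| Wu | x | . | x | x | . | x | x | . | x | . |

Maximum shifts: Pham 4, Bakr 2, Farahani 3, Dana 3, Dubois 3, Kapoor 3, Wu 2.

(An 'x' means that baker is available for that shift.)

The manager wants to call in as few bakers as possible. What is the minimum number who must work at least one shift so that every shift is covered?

4

11 slots to fill and no one can take more than 4, so at least ⌈11/4⌉ = 3 bakers are needed.
Any 3 bakers together have capacity at most 4+3+3 = 10 < 11 slots, so 3 can never suffice.
Pham, Farahani, Dubois, and Wu alone can cover everything: Shift 1→Wu, Shift 2→Pham, Shift 3→Dubois, Shift 4→Farahani, Shift 5→Pham, Shift 6→Farahani+Dubois, Shift 7→Wu, Shift 8→Pham, Shift 9→Farahani, Shift 10→Pham.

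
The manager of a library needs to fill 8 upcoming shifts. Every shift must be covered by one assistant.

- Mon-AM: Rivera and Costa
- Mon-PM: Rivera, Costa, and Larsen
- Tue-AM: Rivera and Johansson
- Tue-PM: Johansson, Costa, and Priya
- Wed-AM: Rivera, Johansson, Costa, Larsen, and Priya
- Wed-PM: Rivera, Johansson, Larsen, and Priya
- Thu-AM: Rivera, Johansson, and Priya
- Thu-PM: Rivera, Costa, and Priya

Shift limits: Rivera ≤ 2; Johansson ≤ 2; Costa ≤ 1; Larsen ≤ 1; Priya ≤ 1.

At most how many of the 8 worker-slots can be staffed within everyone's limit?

7

Total capacity across all assistants is 2+2+1+1+1 = 7, and 8 slots are needed, so at most 7 can be filled.
An assignment achieving 7: Mon-AM→Rivera, Mon-PM→Costa, Tue-AM→Rivera, Tue-PM→Johansson, Wed-PM→Larsen, Thu-AM→Johansson, Thu-PM→Priya.
Loads: Rivera 2/2, Johansson 2/2, Costa 1/1, Larsen 1/1, Priya 1/1.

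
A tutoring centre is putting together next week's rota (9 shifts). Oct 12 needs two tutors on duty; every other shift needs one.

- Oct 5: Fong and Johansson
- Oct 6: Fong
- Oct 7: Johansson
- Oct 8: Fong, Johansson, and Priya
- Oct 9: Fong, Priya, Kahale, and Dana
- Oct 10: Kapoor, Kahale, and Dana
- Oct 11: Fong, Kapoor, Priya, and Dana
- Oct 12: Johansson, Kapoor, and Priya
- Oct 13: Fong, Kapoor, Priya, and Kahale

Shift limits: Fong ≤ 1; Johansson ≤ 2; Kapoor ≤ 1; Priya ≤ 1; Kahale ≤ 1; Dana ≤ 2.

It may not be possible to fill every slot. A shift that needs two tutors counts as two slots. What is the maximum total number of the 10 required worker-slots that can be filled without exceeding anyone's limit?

8

Total capacity across all tutors is 1+2+1+1+1+2 = 8, and 10 slots are needed, so at most 8 can be filled.
An assignment achieving 8: Oct 5→Johansson, Oct 6→Fong, Oct 7→Johansson, Oct 8→Priya, Oct 9→Dana, Oct 10→Kapoor, Oct 11→Dana, Oct 13→Kahale.
Loads: Fong 1/1, Johansson 2/2, Kapoor 1/1, Priya 1/1, Kahale 1/1, Dana 2/2.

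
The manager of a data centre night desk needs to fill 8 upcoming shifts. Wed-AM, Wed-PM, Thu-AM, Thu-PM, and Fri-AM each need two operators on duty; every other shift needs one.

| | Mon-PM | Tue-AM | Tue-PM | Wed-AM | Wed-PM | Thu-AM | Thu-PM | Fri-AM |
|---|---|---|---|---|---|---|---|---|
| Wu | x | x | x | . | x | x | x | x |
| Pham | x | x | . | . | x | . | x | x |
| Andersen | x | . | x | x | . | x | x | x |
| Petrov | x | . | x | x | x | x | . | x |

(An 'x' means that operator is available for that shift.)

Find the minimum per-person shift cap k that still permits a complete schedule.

4

With 4 operators and 13 worker-slots to fill, someone must work at least ⌈13/4⌉ = 4 shifts, so k ≥ 4.
k = 4 works: Mon-PM→Pham, Tue-AM→Wu, Tue-PM→Wu, Wed-AM→Andersen+Petrov, Wed-PM→Wu+Pham, Thu-AM→Wu+Andersen, Thu-PM→Pham+Andersen, Fri-AM→Pham+Andersen.
Loads: Wu 4, Pham 4, Andersen 4, Petrov 1 — all ≤ 4.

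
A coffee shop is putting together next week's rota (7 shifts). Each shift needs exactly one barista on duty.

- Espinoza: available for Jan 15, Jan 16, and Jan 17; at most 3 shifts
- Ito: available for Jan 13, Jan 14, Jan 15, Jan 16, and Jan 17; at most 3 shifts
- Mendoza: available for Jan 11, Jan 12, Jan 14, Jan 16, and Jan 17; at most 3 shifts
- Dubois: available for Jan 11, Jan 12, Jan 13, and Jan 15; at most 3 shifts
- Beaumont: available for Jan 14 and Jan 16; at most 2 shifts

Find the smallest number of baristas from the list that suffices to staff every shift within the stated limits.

3

7 slots to fill and no one can take more than 3, so at least ⌈7/3⌉ = 3 baristas are needed.
Espinoza, Ito, and Mendoza alone can cover everything: Jan 11→Mendoza, Jan 12→Mendoza, Jan 13→Ito, Jan 14→Ito, Jan 15→Espinoza, Jan 16→Espinoza, Jan 17→Espinoza.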